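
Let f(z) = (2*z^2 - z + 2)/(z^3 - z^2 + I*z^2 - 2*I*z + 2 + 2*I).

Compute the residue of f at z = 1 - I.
3/4 + I/4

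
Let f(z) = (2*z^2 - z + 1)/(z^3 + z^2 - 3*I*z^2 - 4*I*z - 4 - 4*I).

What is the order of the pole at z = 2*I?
Factor the denominator:
  z^3 + z^2 - 3*I*z^2 - 4*I*z - 4 - 4*I = (z - 2*I)^2*(z + 1 + I)

The numerator P(z) = 2*z^2 - z + 1 has P(2*I) = -7 - 2*I ≠ 0, so no factor of (z - 2*I) cancels.
Near z = 2*I we can therefore write f(z) = g(z)/(z - 2*I)^2 with g analytic at 2*I and g(2*I) ≠ 0 (g is the numerator divided by the remaining denominator factors).

Hence z = 2*I is a pole of order 2.

Final answer: 2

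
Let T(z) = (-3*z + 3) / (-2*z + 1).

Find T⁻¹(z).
Set w = T(z) = (-3*z + 3) / (-2*z + 1) and solve for z:
  w*(-2*z + 1) = -3*z + 3
  w + z*(3 - 2*w) - 3 = 0
  z*(3 - 2*w) = 3 - w
  z = (w - 3)/(2*w - 3)
Renaming the variable, T⁻¹(z) = (z - 3)/(2*z - 3).
(Check: ad - bc = 3 ≠ 0, so T is invertible.)

Final answer: (z - 3)/(2*z - 3)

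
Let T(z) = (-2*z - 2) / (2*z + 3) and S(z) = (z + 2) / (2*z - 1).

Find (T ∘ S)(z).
(T ∘ S)(z) = T(S(z)) = ((-2)*S(z) + (-2))/((2)*S(z) + (3)). Multiply numerator and denominator by 2*z - 1:
  numerator:   (-2)*(z + 2) + (-2)*(2*z - 1) = -6*z - 2
  denominator: (2)*(z + 2) + (3)*(2*z - 1) = 8*z + 1
(T ∘ S)(z) = (-6*z - 2)/(8*z + 1)

Final answer: (-6*z - 2)/(8*z + 1)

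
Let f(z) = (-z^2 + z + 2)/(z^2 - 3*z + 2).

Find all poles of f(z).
{1}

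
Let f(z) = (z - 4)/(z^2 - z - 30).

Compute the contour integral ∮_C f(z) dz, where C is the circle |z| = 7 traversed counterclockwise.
By the residue theorem, ∮_C f(z) dz = 2πi · (sum of the residues of f at the poles inside |z| = 7).

The denominator factors as (z - 6)*(z + 5), so the singularities of f are simple poles at z = 6, z = -5.
  |6|² = 36 < 49 = 7², so this pole is inside the contour.
  |-5|² = 25 < 49 = 7², so this pole is inside the contour.

With P(z) = z - 4 and Q(z) = z^2 - z - 30, each pole is simple, so Res(f, z₀) = P(z₀)/Q'(z₀) with Q'(z) = 2*z - 1.
  Res(f, 6) = P(6)/Q'(6) = (2)/(11) = 2/11
  Res(f, -5) = P(-5)/Q'(-5) = (-9)/(-11) = 9/11

Sum of residues inside C: 1
∮_C f(z) dz = 2πi · (1) = 2*I*pi

Final answer: 2*I*pi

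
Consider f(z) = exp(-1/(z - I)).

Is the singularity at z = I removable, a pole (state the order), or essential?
essential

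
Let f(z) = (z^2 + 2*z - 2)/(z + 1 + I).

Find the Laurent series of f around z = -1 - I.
-4/(z + 1 + I) - 2*I + (z + 1 + I)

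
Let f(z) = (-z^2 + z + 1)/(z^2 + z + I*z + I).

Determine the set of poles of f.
The singularities of f are the zeros of the denominator. Factoring,
  z^2 + z + I*z + I = (z + I)*(z + 1)
so the candidates are z = -I, z = -1.

Check the numerator P(z) = -z^2 + z + 1 at each one:
  P(-I) = 2 - I ≠ 0, so z = -I is a (simple) pole.
  P(-1) = -1 ≠ 0, so z = -1 is a (simple) pole.

Poles of f: {-1, -I}

Final answer: {-1, -I}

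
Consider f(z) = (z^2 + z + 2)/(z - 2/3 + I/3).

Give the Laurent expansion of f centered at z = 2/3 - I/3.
Put w = z - (2/3 - I/3), i.e. z = w + 2/3 - I/3. The denominator is w, so it suffices to rewrite the numerator in powers of w.

P(z) = z^2 + z + 2
P(w + 2/3 - I/3) = 3 - 7*I/9 + (7/3 - 2*I/3)*w + w^2

Dividing each term by w:
  f = (3 - 7*I/9)/w + 7/3 - 2*I/3 + w

Substituting back w = z - 2/3 + I/3:
  f(z) = (3 - 7*I/9)/(z - 2/3 + I/3) + 7/3 - 2*I/3 + (z - 2/3 + I/3)

The series is finite because the numerator is a polynomial; the negative powers form the principal part, and the coefficient of 1/(z - 2/3 + I/3) gives Res(f, 2/3 - I/3) = 3 - 7*I/9.

Final answer: (3 - 7*I/9)/(z - 2/3 + I/3) + 7/3 - 2*I/3 + (z - 2/3 + I/3)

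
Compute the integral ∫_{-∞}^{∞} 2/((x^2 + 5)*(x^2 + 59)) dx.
Let f(z) = 2/((z^2 + 5)*(z^2 + 59)). The denominator has no real zeros and deg Q - deg P = 4 ≥ 2, so the integral of f over the upper semicircle |z| = R tends to 0 as R → ∞. Closing the contour in the upper half-plane,
  ∫_{-∞}^{∞} f(x) dx = 2πi · Σ Res(f, z_k)  over the poles with Im z_k > 0.

Zeros of the denominator: z^2 + 59 = 0 gives z = ±sqrt(59)*I; z^2 + 5 = 0 gives z = ±sqrt(5)*I.
Upper half-plane: z = sqrt(5)*I, z = sqrt(59)*I (simple).

Each pole is a simple zero of Q(z) = z^4 + 64*z^2 + 295, so Res(f, z₀) = P(z₀)/Q'(z₀) with P(z) = 2, Q'(z) = 4*z^3 + 128*z:
  Res(f, sqrt(5)*I) = (2)/(108*sqrt(5)*I) = -sqrt(5)*I/270
  Res(f, sqrt(59)*I) = (2)/(-108*sqrt(59)*I) = sqrt(59)*I/3186

Sum of residues: I*(-sqrt(5)/270 + sqrt(59)/3186)
∫_{-∞}^{∞} f(x) dx = 2πi · (I*(-sqrt(5)/270 + sqrt(59)/3186)) = pi*(-5*sqrt(59) + 59*sqrt(5))/7965

Final answer: pi*(-5*sqrt(59) + 59*sqrt(5))/7965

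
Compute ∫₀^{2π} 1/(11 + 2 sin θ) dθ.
Call the integral J. The integrand is 2π-periodic and we integrate over a full period, so shifting θ does not change the value (θ → θ + π/2 turns sin θ into cos θ). Hence
  J = ∫₀^{2π} dθ/(11 + 2 cos θ).
Put z = e^{iθ}: then cos θ = (z + 1/z)/2, dθ = dz/(iz), and z runs once counterclockwise around |z| = 1:
  J = ∮_{|z|=1} 1/(11 + 2*(z + 1/z)/2) · dz/(iz) = (2/i) ∮_{|z|=1} dz/(2*z^2 + 22*z + 2).
The roots of 2*z^2 + 22*z + 2 are z = (-11 ± sqrt(11^2 - 2^2))/2, with sqrt(117) = 3*sqrt(13); their product is 1, so only z₊ = -11/2 + 3*sqrt(13)/2 lies inside the unit circle (z₋ = -11/2 - 3*sqrt(13)/2 lies outside).
z₊ is a simple zero of q(z) = 2*z^2 + 22*z + 2, so Res(1/q, z₊) = 1/q'(z₊) with q'(z) = 4*z + 22; and q'(z₊) = 2*(z₊ - z₋) = 6*sqrt(13).
Therefore J = (2/i) · 2πi · 1/(6*sqrt(13)) = 2*pi/(3*sqrt(13)) = 2*sqrt(13)*pi/39

Final answer: 2*sqrt(13)*pi/39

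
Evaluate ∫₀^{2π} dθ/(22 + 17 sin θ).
2*sqrt(195)*pi/195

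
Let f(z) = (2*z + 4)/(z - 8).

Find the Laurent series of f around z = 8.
Put w = z - (8), i.e. z = w + 8. The denominator is w, so it suffices to rewrite the numerator in powers of w.

P(z) = 2*z + 4
P(w + 8) = 20 + 2*w

Dividing each term by w:
  f = 20/w + 2

Substituting back w = z - 8:
  f(z) = 20/(z - 8) + 2

The series is finite because the numerator is a polynomial; the negative powers form the principal part, and the coefficient of 1/(z - 8) gives Res(f, 8) = 20.

Final answer: 20/(z - 8) + 2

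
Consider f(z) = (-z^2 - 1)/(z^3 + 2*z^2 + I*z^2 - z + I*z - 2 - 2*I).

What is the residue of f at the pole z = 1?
-4/15 + 2*I/15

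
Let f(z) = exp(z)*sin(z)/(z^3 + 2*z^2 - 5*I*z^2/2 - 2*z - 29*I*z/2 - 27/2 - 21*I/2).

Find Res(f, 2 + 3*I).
(24/2353 - 94*I/2353)*exp(2 + 3*I)*sin(2 + 3*I)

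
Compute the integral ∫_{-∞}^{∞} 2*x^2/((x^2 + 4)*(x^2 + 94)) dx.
Let f(z) = 2*z^2/((z^2 + 4)*(z^2 + 94)). The denominator has no real zeros and deg Q - deg P = 2 ≥ 2, so the integral of f over the upper semicircle |z| = R tends to 0 as R → ∞. Closing the contour in the upper half-plane,
  ∫_{-∞}^{∞} f(x) dx = 2πi · Σ Res(f, z_k)  over the poles with Im z_k > 0.

Zeros of the denominator: z^2 + 4 = 0 gives z = ±2*I; z^2 + 94 = 0 gives z = ±sqrt(94)*I.
Upper half-plane: z = 2*I, z = sqrt(94)*I (simple).

Each pole is a simple zero of Q(z) = z^4 + 98*z^2 + 376, so Res(f, z₀) = P(z₀)/Q'(z₀) with P(z) = 2*z^2, Q'(z) = 4*z^3 + 196*z:
  Res(f, 2*I) = (-8)/(360*I) = I/45
  Res(f, sqrt(94)*I) = (-188)/(-180*sqrt(94)*I) = -sqrt(94)*I/90

Sum of residues: I*(2 - sqrt(94))/90
∫_{-∞}^{∞} f(x) dx = 2πi · (I*(2 - sqrt(94))/90) = pi*(-2 + sqrt(94))/45

Final answer: pi*(-2 + sqrt(94))/45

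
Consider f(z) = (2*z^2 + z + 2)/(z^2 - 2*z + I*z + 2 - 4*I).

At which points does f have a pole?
The singularities of f are the zeros of the denominator. Factoring,
  z^2 - 2*z + I*z + 2 - 4*I = (z - 2 - I)*(z + 2*I)
so the candidates are z = 2 + I, z = -2*I.

Check the numerator P(z) = 2*z^2 + z + 2 at each one:
  P(2 + I) = 10 + 9*I ≠ 0, so z = 2 + I is a (simple) pole.
  P(-2*I) = -6 - 2*I ≠ 0, so z = -2*I is a (simple) pole.

Poles of f: {-2*I, 2 + I}

Final answer: {-2*I, 2 + I}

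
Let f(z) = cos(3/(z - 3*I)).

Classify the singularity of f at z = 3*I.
Let u = z - 3*I. Then
  cos(3/u) = Σ_{k≥0} (-1)^k (3)^(2k)/((2k)!·u^(2k)) = 1 - 9/(2*u^2) + 27/(8*u^4) + ...
which has infinitely many negative powers of u, so cos(3/(z - 3*I)) has an essential singularity at z = 3*I.
So the singularity is essential.

Final answer: essential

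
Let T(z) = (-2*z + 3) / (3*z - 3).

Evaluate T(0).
-1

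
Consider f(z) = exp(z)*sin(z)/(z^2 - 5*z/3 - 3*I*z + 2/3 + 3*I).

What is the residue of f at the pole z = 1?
Write f(z) = P(z)/Q(z) with P(z) = exp(z)*sin(z) and Q(z) = z^2 - 5*z/3 - 3*I*z + 2/3 + 3*I.
The denominator factors as Q(z) = (z - 1)*(z - 2/3 - 3*I), so z = 1 is a simple zero of Q and P is analytic there; z = 1 is therefore a simple pole and
  Res(f, z₀) = P(z₀)/Q'(z₀).

Q'(z) = 2*z - 5/3 - 3*I, so Q'(1) = 1/3 - 3*I.
P(1) = exp(1)*sin(1).

Res(f, 1) = (exp(1)*sin(1))/(1/3 - 3*I) = exp(1)*(3/82 + 27*I/82)*sin(1)

Final answer: exp(1)*(3/82 + 27*I/82)*sin(1)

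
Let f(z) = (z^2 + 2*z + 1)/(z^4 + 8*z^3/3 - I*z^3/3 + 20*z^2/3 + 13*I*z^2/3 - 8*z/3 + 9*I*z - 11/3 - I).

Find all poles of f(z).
The singularities of f are the zeros of the denominator. Factoring,
  z^4 + 8*z^3/3 - I*z^3/3 + 20*z^2/3 + 13*I*z^2/3 - 8*z/3 + 9*I*z - 11/3 - I = (z - 1/3 + 2*I/3)*(z + 1 + I)*(z + 2 - 3*I)*(z + I)
so the candidates are z = 1/3 - 2*I/3, z = -1 - I, z = -2 + 3*I, z = -I.

Check the numerator P(z) = z^2 + 2*z + 1 at each one:
  P(1/3 - 2*I/3) = 4/3 - 16*I/9 ≠ 0, so z = 1/3 - 2*I/3 is a (simple) pole.
  P(-1 - I) = -1 ≠ 0, so z = -1 - I is a (simple) pole.
  P(-2 + 3*I) = -8 - 6*I ≠ 0, so z = -2 + 3*I is a (simple) pole.
  P(-I) = -2*I ≠ 0, so z = -I is a (simple) pole.

Poles of f: {-2 + 3*I, -1 - I, -I, 1/3 - 2*I/3}

Final answer: {-2 + 3*I, -1 - I, -I, 1/3 - 2*I/3}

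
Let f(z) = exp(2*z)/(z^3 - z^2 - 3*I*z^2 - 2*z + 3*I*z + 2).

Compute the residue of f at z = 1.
Write f(z) = P(z)/Q(z) with P(z) = exp(2*z) and Q(z) = z^3 - z^2 - 3*I*z^2 - 2*z + 3*I*z + 2.
The denominator factors as Q(z) = (z - 1)*(z - I)*(z - 2*I), so z = 1 is a simple zero of Q and P is analytic there; z = 1 is therefore a simple pole and
  Res(f, z₀) = P(z₀)/Q'(z₀).

Q'(z) = 3*z^2 - 2*z - 6*I*z - 2 + 3*I, so Q'(1) = -1 - 3*I.
P(1) = exp(2).

Res(f, 1) = (exp(2))/(-1 - 3*I) = (-1/10 + 3*I/10)*exp(2)

Final answer: (-1/10 + 3*I/10)*exp(2)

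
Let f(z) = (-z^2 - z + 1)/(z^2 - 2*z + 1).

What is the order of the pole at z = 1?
Factor the denominator:
  z^2 - 2*z + 1 = (z - 1)^2

The numerator P(z) = -z^2 - z + 1 has P(1) = -1 ≠ 0, so no factor of (z - 1) cancels.
Near z = 1 we can therefore write f(z) = g(z)/(z - 1)^2 with g analytic at 1 and g(1) ≠ 0 (g is just the numerator).

Hence z = 1 is a pole of order 2.

Final answer: 2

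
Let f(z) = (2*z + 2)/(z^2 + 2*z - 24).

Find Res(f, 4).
Write f(z) = P(z)/Q(z) with P(z) = 2*z + 2 and Q(z) = z^2 + 2*z - 24.
The denominator factors as Q(z) = (z - 4)*(z + 6), so z = 4 is a simple zero of Q and P is analytic there; z = 4 is therefore a simple pole and
  Res(f, z₀) = P(z₀)/Q'(z₀).

Q'(z) = 2*z + 2, so Q'(4) = 10.
P(4) = 10.

Res(f, 4) = (10)/(10) = 1

Final answer: 1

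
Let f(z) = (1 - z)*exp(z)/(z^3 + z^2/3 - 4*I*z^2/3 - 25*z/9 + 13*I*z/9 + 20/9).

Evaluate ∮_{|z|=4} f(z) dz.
By the residue theorem, ∮_C f(z) dz = 2πi · (sum of the residues of f at the poles inside |z| = 4).

The denominator factors as (z - 2/3 - 2*I/3)*(z - 1 + I/3)*(z + 2 - I), so the singularities of f are simple poles at z = 2/3 + 2*I/3, z = 1 - I/3, z = -2 + I.
  |2/3 + 2*I/3|² = 8/9 < 16 = 4², so this pole is inside the contour.
  |1 - I/3|² = 10/9 < 16 = 4², so this pole is inside the contour.
  |-2 + I|² = 5 < 16 = 4², so this pole is inside the contour.

With P(z) = (1 - z)*exp(z) and Q(z) = z^3 + z^2/3 - 4*I*z^2/3 - 25*z/9 + 13*I*z/9 + 20/9, each pole is simple, so Res(f, z₀) = P(z₀)/Q'(z₀) with Q'(z) = 3*z^2 + 2*z/3 - 8*I*z/3 - 25/9 + 13*I/9.
  Res(f, 2/3 + 2*I/3) = P(2/3 + 2*I/3)/Q'(2/3 + 2*I/3) = ((1/3 - 2*I/3)*exp(2/3 + 2*I/3))/(-5/9 + 25*I/9) = (-33/130 - 9*I/130)*exp(2/3 + 2*I/3)
  Res(f, 1 - I/3) = P(1 - I/3)/Q'(1 - I/3) = (I*exp(1 - I/3)/3)/(-1/3 - 31*I/9) = (-93/970 - 9*I/970)*exp(1 - I/3)
  Res(f, -2 + I) = P(-2 + I)/Q'(-2 + I) = ((3 - I)*exp(-2 + I))/(68/9 - 41*I/9) = (441/1261 + 99*I/1261)*exp(-2 + I)

Sum of residues inside C: (-33/130 - 9*I/130)*exp(2/3 + 2*I/3) + (441/1261 + 99*I/1261)*exp(-2 + I) + (-93/970 - 9*I/970)*exp(1 - I/3)
∮_C f(z) dz = 2πi · ((-33/130 - 9*I/130)*exp(2/3 + 2*I/3) + (441/1261 + 99*I/1261)*exp(-2 + I) + (-93/970 - 9*I/970)*exp(1 - I/3)) = pi*(9/65 - 33*I/65)*exp(2/3 + 2*I/3) + pi*(9/485 - 93*I/485)*exp(1 - I/3) + pi*(-198/1261 + 882*I/1261)*exp(-2 + I)

Final answer: pi*(9/65 - 33*I/65)*exp(2/3 + 2*I/3) + pi*(9/485 - 93*I/485)*exp(1 - I/3) + pi*(-198/1261 + 882*I/1261)*exp(-2 + I)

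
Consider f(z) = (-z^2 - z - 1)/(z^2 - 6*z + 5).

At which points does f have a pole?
The singularities of f are the zeros of the denominator. Factoring,
  z^2 - 6*z + 5 = (z - 5)*(z - 1)
so the candidates are z = 5, z = 1.

Check the numerator P(z) = -z^2 - z - 1 at each one:
  P(5) = -31 ≠ 0, so z = 5 is a (simple) pole.
  P(1) = -3 ≠ 0, so z = 1 is a (simple) pole.

Poles of f: {1, 5}

Final answer: {1, 5}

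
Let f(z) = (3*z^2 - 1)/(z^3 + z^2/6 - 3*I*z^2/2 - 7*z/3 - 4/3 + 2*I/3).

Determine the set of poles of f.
{-1 + I, -2/3, 3/2 + I/2}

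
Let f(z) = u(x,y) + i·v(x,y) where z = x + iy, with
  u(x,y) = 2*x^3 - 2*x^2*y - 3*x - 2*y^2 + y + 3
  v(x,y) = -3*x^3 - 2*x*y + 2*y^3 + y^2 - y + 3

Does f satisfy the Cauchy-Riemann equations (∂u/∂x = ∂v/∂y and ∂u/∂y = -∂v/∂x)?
∂u/∂x = 6*x^2 - 4*x*y - 3
∂v/∂y = -2*x + 6*y^2 + 2*y - 1
∂u/∂y = -2*x^2 - 4*y + 1
∂v/∂x = -9*x^2 - 2*y
∂u/∂x ≠ ∂v/∂y and ∂u/∂y ≠ -∂v/∂x; the Cauchy-Riemann equations are not satisfied, so f is not analytic.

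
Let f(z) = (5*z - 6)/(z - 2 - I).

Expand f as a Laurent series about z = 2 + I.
Put w = z - (2 + I), i.e. z = w + 2 + I. The denominator is w, so it suffices to rewrite the numerator in powers of w.

P(z) = 5*z - 6
P(w + 2 + I) = 4 + 5*I + 5*w

Dividing each term by w:
  f = (4 + 5*I)/w + 5

Substituting back w = z - 2 - I:
  f(z) = (4 + 5*I)/(z - 2 - I) + 5

The series is finite because the numerator is a polynomial; the negative powers form the principal part, and the coefficient of 1/(z - 2 - I) gives Res(f, 2 + I) = 4 + 5*I.

Final answer: (4 + 5*I)/(z - 2 - I) + 5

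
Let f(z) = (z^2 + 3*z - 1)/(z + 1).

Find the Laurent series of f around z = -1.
-3/(z + 1) + 1 + (z + 1)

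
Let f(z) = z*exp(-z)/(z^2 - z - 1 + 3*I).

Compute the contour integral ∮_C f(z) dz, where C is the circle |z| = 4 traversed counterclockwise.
By the residue theorem, ∮_C f(z) dz = 2πi · (sum of the residues of f at the poles inside |z| = 4).

The denominator factors as (z + 1 - I)*(z - 2 + I), so the singularities of f are simple poles at z = -1 + I, z = 2 - I.
  |-1 + I|² = 2 < 16 = 4², so this pole is inside the contour.
  |2 - I|² = 5 < 16 = 4², so this pole is inside the contour.

With P(z) = z*exp(-z) and Q(z) = z^2 - z - 1 + 3*I, each pole is simple, so Res(f, z₀) = P(z₀)/Q'(z₀) with Q'(z) = 2*z - 1.
  Res(f, -1 + I) = P(-1 + I)/Q'(-1 + I) = ((-1 + I)*exp(1 - I))/(-3 + 2*I) = (5/13 - I/13)*exp(1 - I)
  Res(f, 2 - I) = P(2 - I)/Q'(2 - I) = ((2 - I)*exp(-2 + I))/(3 - 2*I) = (8/13 + I/13)*exp(-2 + I)

Sum of residues inside C: (5/13 - I/13)*exp(1 - I) + (8/13 + I/13)*exp(-2 + I)
∮_C f(z) dz = 2πi · ((5/13 - I/13)*exp(1 - I) + (8/13 + I/13)*exp(-2 + I)) = pi*(-2/13 + 16*I/13)*exp(-2 + I) + pi*(2/13 + 10*I/13)*exp(1 - I)

Final answer: pi*(-2/13 + 16*I/13)*exp(-2 + I) + pi*(2/13 + 10*I/13)*exp(1 - I)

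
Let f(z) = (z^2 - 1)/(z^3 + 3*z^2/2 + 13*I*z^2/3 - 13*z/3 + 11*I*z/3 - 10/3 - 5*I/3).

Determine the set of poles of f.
The singularities of f are the zeros of the denominator. Factoring,
  z^3 + 3*z^2/2 + 13*I*z^2/3 - 13*z/3 + 11*I*z/3 - 10/3 - 5*I/3 = (z + 1 + I/3)*(z + 1 + 3*I)*(z - 1/2 + I)
so the candidates are z = -1 - I/3, z = -1 - 3*I, z = 1/2 - I.

Check the numerator P(z) = z^2 - 1 at each one:
  P(-1 - I/3) = -1/9 + 2*I/3 ≠ 0, so z = -1 - I/3 is a (simple) pole.
  P(-1 - 3*I) = -9 + 6*I ≠ 0, so z = -1 - 3*I is a (simple) pole.
  P(1/2 - I) = -7/4 - I ≠ 0, so z = 1/2 - I is a (simple) pole.

Poles of f: {-1 - 3*I, -1 - I/3, 1/2 - I}

Final answer: {-1 - 3*I, -1 - I/3, 1/2 - I}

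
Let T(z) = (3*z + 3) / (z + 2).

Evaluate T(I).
Substitute z = I:
  numerator:   3*(I) + 3 = 3 + 3*I
  denominator: (I) + 2 = 2 + I
T(I) = (3 + 3*I)/(2 + I); multiplying numerator and denominator by the conjugate 2 - I gives (9 + 3*I)/5 = 9/5 + 3*I/5

Final answer: 9/5 + 3*I/5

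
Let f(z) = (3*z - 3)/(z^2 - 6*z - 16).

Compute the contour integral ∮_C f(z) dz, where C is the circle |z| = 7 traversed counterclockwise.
9*I*pi/5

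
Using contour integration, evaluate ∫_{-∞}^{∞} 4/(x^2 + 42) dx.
Let f(z) = 4/(z^2 + 42). The denominator has no real zeros and deg Q - deg P = 2 ≥ 2, so the integral of f over the upper semicircle |z| = R tends to 0 as R → ∞. Closing the contour in the upper half-plane,
  ∫_{-∞}^{∞} f(x) dx = 2πi · Σ Res(f, z_k)  over the poles with Im z_k > 0.

Zeros of the denominator: z^2 + 42 = 0 gives z = ±sqrt(42)*I.
Upper half-plane: z = sqrt(42)*I (simple).

Each pole is a simple zero of Q(z) = z^2 + 42, so Res(f, z₀) = P(z₀)/Q'(z₀) with P(z) = 4, Q'(z) = 2*z:
  Res(f, sqrt(42)*I) = (4)/(2*sqrt(42)*I) = -sqrt(42)*I/21

∫_{-∞}^{∞} f(x) dx = 2πi · (-sqrt(42)*I/21) = 2*sqrt(42)*pi/21

Final answer: 2*sqrt(42)*pi/21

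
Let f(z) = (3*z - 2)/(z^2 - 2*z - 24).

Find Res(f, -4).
7/5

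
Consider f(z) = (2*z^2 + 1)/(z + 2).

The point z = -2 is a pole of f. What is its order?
1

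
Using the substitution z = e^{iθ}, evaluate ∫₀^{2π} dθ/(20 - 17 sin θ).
2*sqrt(111)*pi/111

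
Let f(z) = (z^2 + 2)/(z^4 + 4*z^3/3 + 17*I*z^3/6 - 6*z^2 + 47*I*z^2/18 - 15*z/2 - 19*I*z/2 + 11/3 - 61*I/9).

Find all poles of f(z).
The singularities of f are the zeros of the denominator. Factoring,
  z^4 + 4*z^3/3 + 17*I*z^3/6 - 6*z^2 + 47*I*z^2/18 - 15*z/2 - 19*I*z/2 + 11/3 - 61*I/9 = (z + 2)*(z + 1/3 + I)*(z + 1 + 3*I/2)*(z - 2 + I/3)
so the candidates are z = -2, z = -1/3 - I, z = -1 - 3*I/2, z = 2 - I/3.

Check the numerator P(z) = z^2 + 2 at each one:
  P(-2) = 6 ≠ 0, so z = -2 is a (simple) pole.
  P(-1/3 - I) = 10/9 + 2*I/3 ≠ 0, so z = -1/3 - I is a (simple) pole.
  P(-1 - 3*I/2) = 3/4 + 3*I ≠ 0, so z = -1 - 3*I/2 is a (simple) pole.
  P(2 - I/3) = 53/9 - 4*I/3 ≠ 0, so z = 2 - I/3 is a (simple) pole.

Poles of f: {-2, -1 - 3*I/2, -1/3 - I, 2 - I/3}

Final answer: {-2, -1 - 3*I/2, -1/3 - I, 2 - I/3}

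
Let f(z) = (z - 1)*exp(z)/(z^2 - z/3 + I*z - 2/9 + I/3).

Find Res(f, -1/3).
(2/3 + 2*I/3)*exp(-1/3)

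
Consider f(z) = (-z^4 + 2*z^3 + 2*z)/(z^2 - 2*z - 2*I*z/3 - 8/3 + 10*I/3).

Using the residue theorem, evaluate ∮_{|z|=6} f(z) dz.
By the residue theorem, ∮_C f(z) dz = 2πi · (sum of the residues of f at the poles inside |z| = 6).

The denominator factors as (z + 1 - I)*(z - 3 + I/3), so the singularities of f are simple poles at z = -1 + I, z = 3 - I/3.
  |-1 + I|² = 2 < 36 = 6², so this pole is inside the contour.
  |3 - I/3|² = 82/9 < 36 = 6², so this pole is inside the contour.

With P(z) = -z^4 + 2*z^3 + 2*z and Q(z) = z^2 - 2*z - 2*I*z/3 - 8/3 + 10*I/3, each pole is simple, so Res(f, z₀) = P(z₀)/Q'(z₀) with Q'(z) = 2*z - 2 - 2*I/3.
  Res(f, -1 + I) = P(-1 + I)/Q'(-1 + I) = (6 + 6*I)/(-4 + 4*I/3) = -9/10 - 9*I/5
  Res(f, 3 - I/3) = P(3 - I/3)/Q'(3 - I/3) = (-1378/81 + 458*I/27)/(4 - 4*I/3) = -51/10 + 343*I/135

Sum of residues inside C: -6 + 20*I/27
∮_C f(z) dz = 2πi · (-6 + 20*I/27) = pi*(-40/27 - 12*I)

Final answer: pi*(-40/27 - 12*I)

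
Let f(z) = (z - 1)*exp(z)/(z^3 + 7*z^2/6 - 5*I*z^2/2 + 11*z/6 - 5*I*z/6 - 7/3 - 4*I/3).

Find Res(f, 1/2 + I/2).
(-111/1105 + 87*I/1105)*exp(1/2 + I/2)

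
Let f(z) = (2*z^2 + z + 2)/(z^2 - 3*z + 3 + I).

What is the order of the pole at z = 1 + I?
1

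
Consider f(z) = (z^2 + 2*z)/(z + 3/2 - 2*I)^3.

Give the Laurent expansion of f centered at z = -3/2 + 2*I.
Put w = z - (-3/2 + 2*I), i.e. z = w - 3/2 + 2*I. The denominator is w^3, so it suffices to rewrite the numerator in powers of w.

P(z) = z^2 + 2*z
P(w - 3/2 + 2*I) = -19/4 - 2*I + (-1 + 4*I)*w + w^2

Dividing each term by w^3:
  f = (-19/4 - 2*I)/w^3 + (-1 + 4*I)/w^2 + 1/w

Substituting back w = z + 3/2 - 2*I:
  f(z) = (-19/4 - 2*I)/(z + 3/2 - 2*I)^3 + (-1 + 4*I)/(z + 3/2 - 2*I)^2 + 1/(z + 3/2 - 2*I)

The series is finite because the numerator is a polynomial; the negative powers form the principal part, and the coefficient of 1/(z + 3/2 - 2*I) gives Res(f, -3/2 + 2*I) = 1.

Final answer: (-19/4 - 2*I)/(z + 3/2 - 2*I)^3 + (-1 + 4*I)/(z + 3/2 - 2*I)^2 + 1/(z + 3/2 - 2*I)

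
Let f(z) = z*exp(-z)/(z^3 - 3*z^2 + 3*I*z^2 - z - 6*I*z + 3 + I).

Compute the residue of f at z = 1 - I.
Write f(z) = P(z)/Q(z) with P(z) = z*exp(-z) and Q(z) = z^3 - 3*z^2 + 3*I*z^2 - z - 6*I*z + 3 + I.
The denominator factors as Q(z) = (z - 1 + I)*(z - 2 + I)*(z + I), so z = 1 - I is a simple zero of Q and P is analytic there; z = 1 - I is therefore a simple pole and
  Res(f, z₀) = P(z₀)/Q'(z₀).

Q'(z) = 3*z^2 - 6*z + 6*I*z - 1 - 6*I, so Q'(1 - I) = -1.
P(1 - I) = (1 - I)*exp(-1 + I).

Res(f, 1 - I) = ((1 - I)*exp(-1 + I))/(-1) = (-1 + I)*exp(-1 + I)

Final answer: (-1 + I)*exp(-1 + I)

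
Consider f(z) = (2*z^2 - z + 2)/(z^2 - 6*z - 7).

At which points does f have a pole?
The singularities of f are the zeros of the denominator. Factoring,
  z^2 - 6*z - 7 = (z + 1)*(z - 7)
so the candidates are z = -1, z = 7.

Check the numerator P(z) = 2*z^2 - z + 2 at each one:
  P(-1) = 5 ≠ 0, so z = -1 is a (simple) pole.
  P(7) = 93 ≠ 0, so z = 7 is a (simple) pole.

Poles of f: {-1, 7}

Final answer: {-1, 7}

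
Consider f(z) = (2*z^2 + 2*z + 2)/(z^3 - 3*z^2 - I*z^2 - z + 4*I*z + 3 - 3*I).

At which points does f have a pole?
{-1 + I, 1, 3}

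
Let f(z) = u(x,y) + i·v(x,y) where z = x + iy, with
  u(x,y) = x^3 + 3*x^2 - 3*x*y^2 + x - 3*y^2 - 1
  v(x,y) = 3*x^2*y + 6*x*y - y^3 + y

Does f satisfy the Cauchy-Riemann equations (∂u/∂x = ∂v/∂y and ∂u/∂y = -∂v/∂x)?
∂u/∂x = 3*x^2 + 6*x - 3*y^2 + 1
∂v/∂y = 3*x^2 + 6*x - 3*y^2 + 1
∂u/∂y = -6*x*y - 6*y
∂v/∂x = 6*x*y + 6*y
∂u/∂x = ∂v/∂y and ∂u/∂y = -∂v/∂x hold identically; f is analytic.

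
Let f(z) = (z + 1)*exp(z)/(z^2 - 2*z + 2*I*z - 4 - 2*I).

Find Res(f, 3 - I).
Write f(z) = P(z)/Q(z) with P(z) = (z + 1)*exp(z) and Q(z) = z^2 - 2*z + 2*I*z - 4 - 2*I.
The denominator factors as Q(z) = (z + 1 + I)*(z - 3 + I), so z = 3 - I is a simple zero of Q and P is analytic there; z = 3 - I is therefore a simple pole and
  Res(f, z₀) = P(z₀)/Q'(z₀).

Q'(z) = 2*z - 2 + 2*I, so Q'(3 - I) = 4.
P(3 - I) = (4 - I)*exp(3 - I).

Res(f, 3 - I) = ((4 - I)*exp(3 - I))/(4) = (1 - I/4)*exp(3 - I)

Final answer: (1 - I/4)*exp(3 - I)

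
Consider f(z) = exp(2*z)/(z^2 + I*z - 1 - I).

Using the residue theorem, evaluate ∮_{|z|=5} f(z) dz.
pi*(-2/5 - 4*I/5)*exp(-2 - 2*I) + pi*(2/5 + 4*I/5)*exp(2)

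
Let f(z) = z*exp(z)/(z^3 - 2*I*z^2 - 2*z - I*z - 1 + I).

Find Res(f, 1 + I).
Write f(z) = P(z)/Q(z) with P(z) = z*exp(z) and Q(z) = z^3 - 2*I*z^2 - 2*z - I*z - 1 + I.
The denominator factors as Q(z) = (z + 1)*(z - I)*(z - 1 - I), so z = 1 + I is a simple zero of Q and P is analytic there; z = 1 + I is therefore a simple pole and
  Res(f, z₀) = P(z₀)/Q'(z₀).

Q'(z) = 3*z^2 - 4*I*z - 2 - I, so Q'(1 + I) = 2 + I.
P(1 + I) = (1 + I)*exp(1 + I).

Res(f, 1 + I) = ((1 + I)*exp(1 + I))/(2 + I) = (3/5 + I/5)*exp(1 + I)

Final answer: (3/5 + I/5)*exp(1 + I)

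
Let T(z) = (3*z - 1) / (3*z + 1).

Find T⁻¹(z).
Set w = T(z) = (3*z - 1) / (3*z + 1) and solve for z:
  w*(3*z + 1) = 3*z - 1
  w + z*(3*w - 3) + 1 = 0
  z*(3*w - 3) = -w - 1
  z = (w + 1)/(3 - 3*w)
Renaming the variable, T⁻¹(z) = (z + 1)/(-3*z + 3) = (-z - 1)/(3*z - 3).
(Check: ad - bc = 6 ≠ 0, so T is invertible.)

Final answer: (-z - 1)/(3*z - 3)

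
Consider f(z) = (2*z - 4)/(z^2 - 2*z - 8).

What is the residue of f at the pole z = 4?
Write f(z) = P(z)/Q(z) with P(z) = 2*z - 4 and Q(z) = z^2 - 2*z - 8.
The denominator factors as Q(z) = (z - 4)*(z + 2), so z = 4 is a simple zero of Q and P is analytic there; z = 4 is therefore a simple pole and
  Res(f, z₀) = P(z₀)/Q'(z₀).

Q'(z) = 2*z - 2, so Q'(4) = 6.
P(4) = 4.

Res(f, 4) = (4)/(6) = 2/3

Final answer: 2/3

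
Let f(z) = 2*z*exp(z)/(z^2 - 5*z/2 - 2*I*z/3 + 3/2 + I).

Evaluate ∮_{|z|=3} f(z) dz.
pi*(144/25 - 8*I/25)*exp(1 + 2*I/3) + pi*(-144/25 + 108*I/25)*exp(3/2)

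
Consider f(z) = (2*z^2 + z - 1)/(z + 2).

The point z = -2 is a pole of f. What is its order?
1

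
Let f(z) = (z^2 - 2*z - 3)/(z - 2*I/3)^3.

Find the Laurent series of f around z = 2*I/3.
Put w = z - (2*I/3), i.e. z = w + 2*I/3. The denominator is w^3, so it suffices to rewrite the numerator in powers of w.

P(z) = z^2 - 2*z - 3
P(w + 2*I/3) = -31/9 - 4*I/3 + (-2 + 4*I/3)*w + w^2

Dividing each term by w^3:
  f = (-31/9 - 4*I/3)/w^3 + (-2 + 4*I/3)/w^2 + 1/w

Substituting back w = z - 2*I/3:
  f(z) = (-31/9 - 4*I/3)/(z - 2*I/3)^3 + (-2 + 4*I/3)/(z - 2*I/3)^2 + 1/(z - 2*I/3)

The series is finite because the numerator is a polynomial; the negative powers form the principal part, and the coefficient of 1/(z - 2*I/3) gives Res(f, 2*I/3) = 1.

Final answer: (-31/9 - 4*I/3)/(z - 2*I/3)^3 + (-2 + 4*I/3)/(z - 2*I/3)^2 + 1/(z - 2*I/3)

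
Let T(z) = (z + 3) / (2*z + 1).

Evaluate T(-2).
-1/3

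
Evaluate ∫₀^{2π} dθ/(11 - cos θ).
Call the integral J. The integrand is 2π-periodic and we integrate over a full period, so shifting θ does not change the value (θ → θ + π flips the sign of the trig term). Hence
  J = ∫₀^{2π} dθ/(11 + cos θ).
Put z = e^{iθ}: then cos θ = (z + 1/z)/2, dθ = dz/(iz), and z runs once counterclockwise around |z| = 1:
  J = ∮_{|z|=1} 1/(11 + (z + 1/z)/2) · dz/(iz) = (2/i) ∮_{|z|=1} dz/(z^2 + 22*z + 1).
The roots of z^2 + 22*z + 1 are z = (-11 ± sqrt(11^2 - 1^2)), with sqrt(120) = 2*sqrt(30); their product is 1, so only z₊ = -11 + 2*sqrt(30) lies inside the unit circle (z₋ = -11 - 2*sqrt(30) lies outside).
z₊ is a simple zero of q(z) = z^2 + 22*z + 1, so Res(1/q, z₊) = 1/q'(z₊) with q'(z) = 2*z + 22; and q'(z₊) = (z₊ - z₋) = 4*sqrt(30).
Therefore J = (2/i) · 2πi · 1/(4*sqrt(30)) = 2*pi/(2*sqrt(30)) = sqrt(30)*pi/30

Final answer: sqrt(30)*pi/30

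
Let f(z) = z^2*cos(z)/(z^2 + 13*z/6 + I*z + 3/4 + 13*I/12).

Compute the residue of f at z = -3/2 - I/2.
(-12/5 - 9*I/5)*cos(3/2 + I/2)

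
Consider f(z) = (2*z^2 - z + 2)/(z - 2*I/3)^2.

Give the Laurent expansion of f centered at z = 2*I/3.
Put w = z - (2*I/3), i.e. z = w + 2*I/3. The denominator is w^2, so it suffices to rewrite the numerator in powers of w.

P(z) = 2*z^2 - z + 2
P(w + 2*I/3) = 10/9 - 2*I/3 + (-1 + 8*I/3)*w + 2*w^2

Dividing each term by w^2:
  f = (10/9 - 2*I/3)/w^2 + (-1 + 8*I/3)/w + 2

Substituting back w = z - 2*I/3:
  f(z) = (10/9 - 2*I/3)/(z - 2*I/3)^2 + (-1 + 8*I/3)/(z - 2*I/3) + 2

The series is finite because the numerator is a polynomial; the negative powers form the principal part, and the coefficient of 1/(z - 2*I/3) gives Res(f, 2*I/3) = -1 + 8*I/3.

Final answer: (10/9 - 2*I/3)/(z - 2*I/3)^2 + (-1 + 8*I/3)/(z - 2*I/3) + 2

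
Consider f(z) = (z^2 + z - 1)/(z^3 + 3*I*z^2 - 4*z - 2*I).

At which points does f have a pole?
The singularities of f are the zeros of the denominator. Factoring,
  z^3 + 3*I*z^2 - 4*z - 2*I = (z - 1 + I)*(z + I)*(z + 1 + I)
so the candidates are z = 1 - I, z = -I, z = -1 - I.

Check the numerator P(z) = z^2 + z - 1 at each one:
  P(1 - I) = -3*I ≠ 0, so z = 1 - I is a (simple) pole.
  P(-I) = -2 - I ≠ 0, so z = -I is a (simple) pole.
  P(-1 - I) = -2 + I ≠ 0, so z = -1 - I is a (simple) pole.

Poles of f: {-1 - I, -I, 1 - I}

Final answer: {-1 - I, -I, 1 - I}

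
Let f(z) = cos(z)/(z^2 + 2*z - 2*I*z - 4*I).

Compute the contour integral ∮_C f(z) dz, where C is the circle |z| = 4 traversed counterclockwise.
pi*(-1/2 - I/2)*cos(2) + pi*(1/2 + I/2)*cosh(2)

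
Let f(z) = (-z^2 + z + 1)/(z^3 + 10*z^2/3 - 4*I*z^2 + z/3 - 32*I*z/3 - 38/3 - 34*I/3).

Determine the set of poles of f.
The singularities of f are the zeros of the denominator. Factoring,
  z^3 + 10*z^2/3 - 4*I*z^2 + z/3 - 32*I*z/3 - 38/3 - 34*I/3 = (z - 2/3 - 2*I)*(z + 2 - 3*I)*(z + 2 + I)
so the candidates are z = 2/3 + 2*I, z = -2 + 3*I, z = -2 - I.

Check the numerator P(z) = -z^2 + z + 1 at each one:
  P(2/3 + 2*I) = 47/9 - 2*I/3 ≠ 0, so z = 2/3 + 2*I is a (simple) pole.
  P(-2 + 3*I) = 4 + 15*I ≠ 0, so z = -2 + 3*I is a (simple) pole.
  P(-2 - I) = -4 - 5*I ≠ 0, so z = -2 - I is a (simple) pole.

Poles of f: {-2 - I, -2 + 3*I, 2/3 + 2*I}

Final answer: {-2 - I, -2 + 3*I, 2/3 + 2*I}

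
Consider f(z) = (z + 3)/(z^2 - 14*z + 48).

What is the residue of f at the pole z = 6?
-9/2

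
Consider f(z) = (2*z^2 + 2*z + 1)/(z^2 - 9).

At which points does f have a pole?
{-3, 3}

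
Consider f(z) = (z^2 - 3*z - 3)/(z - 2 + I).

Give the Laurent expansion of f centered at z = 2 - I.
(-6 - I)/(z - 2 + I) + 1 - 2*I + (z - 2 + I)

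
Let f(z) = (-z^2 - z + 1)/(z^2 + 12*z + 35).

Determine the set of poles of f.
{-7, -5}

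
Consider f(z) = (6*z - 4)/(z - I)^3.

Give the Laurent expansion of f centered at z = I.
(-4 + 6*I)/(z - I)^3 + 6/(z - I)^2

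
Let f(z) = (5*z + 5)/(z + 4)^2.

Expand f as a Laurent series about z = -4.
-15/(z + 4)^2 + 5/(z + 4)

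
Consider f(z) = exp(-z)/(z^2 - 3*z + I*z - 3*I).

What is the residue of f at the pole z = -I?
Write f(z) = P(z)/Q(z) with P(z) = exp(-z) and Q(z) = z^2 - 3*z + I*z - 3*I.
The denominator factors as Q(z) = (z + I)*(z - 3), so z = -I is a simple zero of Q and P is analytic there; z = -I is therefore a simple pole and
  Res(f, z₀) = P(z₀)/Q'(z₀).

Q'(z) = 2*z - 3 + I, so Q'(-I) = -3 - I.
P(-I) = exp(I).

Res(f, -I) = (exp(I))/(-3 - I) = (-3/10 + I/10)*exp(I)

Final answer: (-3/10 + I/10)*exp(I)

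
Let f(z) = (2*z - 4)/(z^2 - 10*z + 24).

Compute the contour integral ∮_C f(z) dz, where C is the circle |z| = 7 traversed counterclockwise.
By the residue theorem, ∮_C f(z) dz = 2πi · (sum of the residues of f at the poles inside |z| = 7).

The denominator factors as (z - 6)*(z - 4), so the singularities of f are simple poles at z = 6, z = 4.
  |6|² = 36 < 49 = 7², so this pole is inside the contour.
  |4|² = 16 < 49 = 7², so this pole is inside the contour.

With P(z) = 2*z - 4 and Q(z) = z^2 - 10*z + 24, each pole is simple, so Res(f, z₀) = P(z₀)/Q'(z₀) with Q'(z) = 2*z - 10.
  Res(f, 6) = P(6)/Q'(6) = (8)/(2) = 4
  Res(f, 4) = P(4)/Q'(4) = (4)/(-2) = -2

Sum of residues inside C: 2
∮_C f(z) dz = 2πi · (2) = 4*I*pi

Final answer: 4*I*pi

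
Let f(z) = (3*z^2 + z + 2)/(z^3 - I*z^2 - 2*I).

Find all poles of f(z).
The singularities of f are the zeros of the denominator. Factoring,
  z^3 - I*z^2 - 2*I = (z - 1 - I)*(z + 1 - I)*(z + I)
so the candidates are z = 1 + I, z = -1 + I, z = -I.

Check the numerator P(z) = 3*z^2 + z + 2 at each one:
  P(1 + I) = 3 + 7*I ≠ 0, so z = 1 + I is a (simple) pole.
  P(-1 + I) = 1 - 5*I ≠ 0, so z = -1 + I is a (simple) pole.
  P(-I) = -1 - I ≠ 0, so z = -I is a (simple) pole.

Poles of f: {-1 + I, -I, 1 + I}

Final answer: {-1 + I, -I, 1 + I}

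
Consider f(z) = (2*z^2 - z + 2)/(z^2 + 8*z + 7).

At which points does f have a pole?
The singularities of f are the zeros of the denominator. Factoring,
  z^2 + 8*z + 7 = (z + 1)*(z + 7)
so the candidates are z = -1, z = -7.

Check the numerator P(z) = 2*z^2 - z + 2 at each one:
  P(-1) = 5 ≠ 0, so z = -1 is a (simple) pole.
  P(-7) = 107 ≠ 0, so z = -7 is a (simple) pole.

Poles of f: {-7, -1}

Final answer: {-7, -1}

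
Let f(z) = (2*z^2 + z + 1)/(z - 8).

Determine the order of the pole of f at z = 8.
Factor the denominator:
  z - 8 = (z - 8)

The numerator P(z) = 2*z^2 + z + 1 has P(8) = 137 ≠ 0, so no factor of (z - 8) cancels.
Near z = 8 we can therefore write f(z) = g(z)/(z - 8) with g analytic at 8 and g(8) ≠ 0 (g is just the numerator).

Hence z = 8 is a pole of order 1.

Final answer: 1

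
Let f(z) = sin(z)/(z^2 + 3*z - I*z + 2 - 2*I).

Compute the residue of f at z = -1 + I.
(-1/2 + I/2)*sin(1 - I)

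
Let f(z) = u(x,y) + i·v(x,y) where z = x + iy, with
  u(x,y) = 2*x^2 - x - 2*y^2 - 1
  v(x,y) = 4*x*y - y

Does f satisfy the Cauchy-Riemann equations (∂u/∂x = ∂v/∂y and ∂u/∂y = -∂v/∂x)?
∂u/∂x = 4*x - 1
∂v/∂y = 4*x - 1
∂u/∂y = -4*y
∂v/∂x = 4*y
∂u/∂x = ∂v/∂y and ∂u/∂y = -∂v/∂x hold identically; f is analytic.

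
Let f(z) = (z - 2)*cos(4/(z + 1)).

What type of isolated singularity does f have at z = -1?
Let u = z + 1. Then
  cos(4/u) = Σ_{k≥0} (-1)^k (4)^(2k)/((2k)!·u^(2k)) = 1 - 8/u^2 + 32/(3*u^4) + ...
which has infinitely many negative powers of u, so cos(4/(z + 1)) has an essential singularity at z = -1.
The extra factor z - 2 is a nonzero polynomial; if the product had at most a pole at z = -1, dividing by that polynomial would leave cos(4/(z + 1)) with at most a pole too — contradiction. (Equivalently, the product's Laurent series still has infinitely many negative powers.)
So the singularity is essential.

Final answer: essential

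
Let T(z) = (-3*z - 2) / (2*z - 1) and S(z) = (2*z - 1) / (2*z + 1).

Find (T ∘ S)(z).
(-10*z + 1)/(2*z - 3)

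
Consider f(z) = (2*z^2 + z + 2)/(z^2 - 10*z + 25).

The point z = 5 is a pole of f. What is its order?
Factor the denominator:
  z^2 - 10*z + 25 = (z - 5)^2

The numerator P(z) = 2*z^2 + z + 2 has P(5) = 57 ≠ 0, so no factor of (z - 5) cancels.
Near z = 5 we can therefore write f(z) = g(z)/(z - 5)^2 with g analytic at 5 and g(5) ≠ 0 (g is just the numerator).

Hence z = 5 is a pole of order 2.

Final answer: 2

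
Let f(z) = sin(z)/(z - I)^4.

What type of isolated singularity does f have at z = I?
Write f(z) = g(z)/(z - I)^4 with g(z) = sin(z).
g is entire and g(I) = I*sinh(1) ≠ 0, so no factor of (z - I) cancels: the Laurent expansion of f about z = I starts at the power -4, i.e. lim_{z→z₀} (z - z₀)^4 f(z) = I*sinh(1) is finite and nonzero.
So z = I is a pole of order 4.

Final answer: pole of order 4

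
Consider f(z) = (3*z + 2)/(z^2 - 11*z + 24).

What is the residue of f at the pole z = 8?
Write f(z) = P(z)/Q(z) with P(z) = 3*z + 2 and Q(z) = z^2 - 11*z + 24.
The denominator factors as Q(z) = (z - 3)*(z - 8), so z = 8 is a simple zero of Q and P is analytic there; z = 8 is therefore a simple pole and
  Res(f, z₀) = P(z₀)/Q'(z₀).

Q'(z) = 2*z - 11, so Q'(8) = 5.
P(8) = 26.

Res(f, 8) = (26)/(5) = 26/5

Final answer: 26/5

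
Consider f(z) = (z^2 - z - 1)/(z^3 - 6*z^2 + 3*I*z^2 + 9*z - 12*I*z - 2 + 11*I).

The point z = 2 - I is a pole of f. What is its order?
Factor the denominator:
  z^3 - 6*z^2 + 3*I*z^2 + 9*z - 12*I*z - 2 + 11*I = (z - 2 + I)^3

The numerator P(z) = z^2 - z - 1 has P(2 - I) = -3*I ≠ 0, so no factor of (z - 2 + I) cancels.
Near z = 2 - I we can therefore write f(z) = g(z)/(z - 2 + I)^3 with g analytic at 2 - I and g(2 - I) ≠ 0 (g is just the numerator).

Hence z = 2 - I is a pole of order 3.

Final answer: 3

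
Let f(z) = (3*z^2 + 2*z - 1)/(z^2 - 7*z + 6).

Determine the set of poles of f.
The singularities of f are the zeros of the denominator. Factoring,
  z^2 - 7*z + 6 = (z - 1)*(z - 6)
so the candidates are z = 1, z = 6.

Check the numerator P(z) = 3*z^2 + 2*z - 1 at each one:
  P(1) = 4 ≠ 0, so z = 1 is a (simple) pole.
  P(6) = 119 ≠ 0, so z = 6 is a (simple) pole.

Poles of f: {1, 6}

Final answer: {1, 6}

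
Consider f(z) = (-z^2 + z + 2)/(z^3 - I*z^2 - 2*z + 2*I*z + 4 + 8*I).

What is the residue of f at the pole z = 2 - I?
Write f(z) = P(z)/Q(z) with P(z) = -z^2 + z + 2 and Q(z) = z^3 - I*z^2 - 2*z + 2*I*z + 4 + 8*I.
The denominator factors as Q(z) = (z - 2*I)*(z + 2)*(z - 2 + I), so z = 2 - I is a simple zero of Q and P is analytic there; z = 2 - I is therefore a simple pole and
  Res(f, z₀) = P(z₀)/Q'(z₀).

Q'(z) = 3*z^2 - 2*I*z - 2 + 2*I, so Q'(2 - I) = 5 - 14*I.
P(2 - I) = 1 + 3*I.

Res(f, 2 - I) = (1 + 3*I)/(5 - 14*I) = -37/221 + 29*I/221

Final answer: -37/221 + 29*I/221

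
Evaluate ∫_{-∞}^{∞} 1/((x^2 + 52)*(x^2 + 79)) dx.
Let f(z) = 1/((z^2 + 52)*(z^2 + 79)). The denominator has no real zeros and deg Q - deg P = 4 ≥ 2, so the integral of f over the upper semicircle |z| = R tends to 0 as R → ∞. Closing the contour in the upper half-plane,
  ∫_{-∞}^{∞} f(x) dx = 2πi · Σ Res(f, z_k)  over the poles with Im z_k > 0.

Zeros of the denominator: z^2 + 52 = 0 gives z = ±2*sqrt(13)*I; z^2 + 79 = 0 gives z = ±sqrt(79)*I.
Upper half-plane: z = 2*sqrt(13)*I, z = sqrt(79)*I (simple).

Each pole is a simple zero of Q(z) = z^4 + 131*z^2 + 4108, so Res(f, z₀) = P(z₀)/Q'(z₀) with P(z) = 1, Q'(z) = 4*z^3 + 262*z:
  Res(f, 2*sqrt(13)*I) = (1)/(108*sqrt(13)*I) = -sqrt(13)*I/1404
  Res(f, sqrt(79)*I) = (1)/(-54*sqrt(79)*I) = sqrt(79)*I/4266

Sum of residues: I*(-sqrt(13)/1404 + sqrt(79)/4266)
∫_{-∞}^{∞} f(x) dx = 2πi · (I*(-sqrt(13)/1404 + sqrt(79)/4266)) = pi*(-26*sqrt(79) + 79*sqrt(13))/55458

Final answer: pi*(-26*sqrt(79) + 79*sqrt(13))/55458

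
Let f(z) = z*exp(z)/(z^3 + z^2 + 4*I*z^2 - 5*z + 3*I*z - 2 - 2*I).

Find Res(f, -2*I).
Write f(z) = P(z)/Q(z) with P(z) = z*exp(z) and Q(z) = z^3 + z^2 + 4*I*z^2 - 5*z + 3*I*z - 2 - 2*I.
The denominator factors as Q(z) = (z + 1 + I)*(z + 2*I)*(z + I), so z = -2*I is a simple zero of Q and P is analytic there; z = -2*I is therefore a simple pole and
  Res(f, z₀) = P(z₀)/Q'(z₀).

Q'(z) = 3*z^2 + 2*z + 8*I*z - 5 + 3*I, so Q'(-2*I) = -1 - I.
P(-2*I) = -2*I*exp(-2*I).

Res(f, -2*I) = (-2*I*exp(-2*I))/(-1 - I) = (1 + I)*exp(-2*I)

Final answer: (1 + I)*exp(-2*I)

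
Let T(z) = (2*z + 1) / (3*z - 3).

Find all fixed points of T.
T(z) = z means 2*z + 1 = z*(3*z - 3), i.e.
  3*z^2 - 5*z - 1 = 0.
Discriminant: (-5)^2 - 4*(3)*(-1) = 37, so the roots are real.
  z = (5 ± sqrt(37))/(2*(3))
Fixed points: {5/6 - sqrt(37)/6, 5/6 + sqrt(37)/6}

Final answer: {5/6 - sqrt(37)/6, 5/6 + sqrt(37)/6}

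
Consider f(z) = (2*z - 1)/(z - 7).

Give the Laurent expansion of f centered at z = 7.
Put w = z - (7), i.e. z = w + 7. The denominator is w, so it suffices to rewrite the numerator in powers of w.

P(z) = 2*z - 1
P(w + 7) = 13 + 2*w

Dividing each term by w:
  f = 13/w + 2

Substituting back w = z - 7:
  f(z) = 13/(z - 7) + 2

The series is finite because the numerator is a polynomial; the negative powers form the principal part, and the coefficient of 1/(z - 7) gives Res(f, 7) = 13.

Final answer: 13/(z - 7) + 2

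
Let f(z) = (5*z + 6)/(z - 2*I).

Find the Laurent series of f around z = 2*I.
(6 + 10*I)/(z - 2*I) + 5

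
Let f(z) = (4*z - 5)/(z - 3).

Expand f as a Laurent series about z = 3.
7/(z - 3) + 4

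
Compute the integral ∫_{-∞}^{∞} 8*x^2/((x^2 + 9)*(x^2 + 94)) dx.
8*pi*(-3 + sqrt(94))/85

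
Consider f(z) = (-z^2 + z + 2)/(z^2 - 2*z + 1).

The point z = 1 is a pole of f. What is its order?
Factor the denominator:
  z^2 - 2*z + 1 = (z - 1)^2

The numerator P(z) = -z^2 + z + 2 has P(1) = 2 ≠ 0, so no factor of (z - 1) cancels.
Near z = 1 we can therefore write f(z) = g(z)/(z - 1)^2 with g analytic at 1 and g(1) ≠ 0 (g is just the numerator).

Hence z = 1 is a pole of order 2.

Final answer: 2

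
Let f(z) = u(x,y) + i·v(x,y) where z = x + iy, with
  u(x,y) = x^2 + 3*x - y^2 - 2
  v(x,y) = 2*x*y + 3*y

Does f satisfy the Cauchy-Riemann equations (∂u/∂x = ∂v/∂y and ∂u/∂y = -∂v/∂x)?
∂u/∂x = 2*x + 3
∂v/∂y = 2*x + 3
∂u/∂y = -2*y
∂v/∂x = 2*y
∂u/∂x = ∂v/∂y and ∂u/∂y = -∂v/∂x hold identically; f is analytic.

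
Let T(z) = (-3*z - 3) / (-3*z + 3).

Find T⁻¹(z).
(z + 1)/(z - 1)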